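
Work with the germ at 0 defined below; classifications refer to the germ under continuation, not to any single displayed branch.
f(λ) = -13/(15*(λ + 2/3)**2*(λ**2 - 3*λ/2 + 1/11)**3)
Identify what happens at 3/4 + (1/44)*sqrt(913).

The point is a pole of order 3.

The denominator factor λ**2 - 3*λ/2 + 1/11 vanishes at 3/4 + (1/44)*sqrt(913) and appears to the power 3; the numerator there equals -13/15, nonzero, and no other factor vanishes.
Hence a pole whose order is the multiplicity, 3.


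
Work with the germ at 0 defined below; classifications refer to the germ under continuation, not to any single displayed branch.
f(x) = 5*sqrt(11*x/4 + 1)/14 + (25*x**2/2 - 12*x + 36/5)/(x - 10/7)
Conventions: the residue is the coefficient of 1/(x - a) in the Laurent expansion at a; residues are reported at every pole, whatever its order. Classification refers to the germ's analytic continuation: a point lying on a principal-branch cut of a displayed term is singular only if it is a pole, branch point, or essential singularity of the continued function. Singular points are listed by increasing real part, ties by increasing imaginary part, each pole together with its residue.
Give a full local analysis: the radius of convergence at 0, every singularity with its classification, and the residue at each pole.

Radius of convergence at 0: 4/11.
At -4/11: an algebraic (square-root) branch point.
At 10/7: a pole of order 1; residue 3814/245.

Denominator factor (x - 10/7): pole of order 1 at 10/7, modulus 10/7.
Branch term (5/14)*sqrt(1 - x/(-4/11)): its argument vanishes at x = -4/11, a square-root branch point, modulus 4/11.
The radius of convergence is the smallest modulus among the singular points: 4/11.
The branch term is analytic at 10/7 and contributes nothing to the residue; only the rational part matters.
At the order-1 pole 10/7 set g(x) = (x - (10/7))*(rational part) = 25*x**2/2 - 12*x + 36/5.
Simple pole: residue = g(a) at a = 10/7, which is 3814/245.
List the singular points by increasing real part (a conjugate pair: the negative imaginary part first).


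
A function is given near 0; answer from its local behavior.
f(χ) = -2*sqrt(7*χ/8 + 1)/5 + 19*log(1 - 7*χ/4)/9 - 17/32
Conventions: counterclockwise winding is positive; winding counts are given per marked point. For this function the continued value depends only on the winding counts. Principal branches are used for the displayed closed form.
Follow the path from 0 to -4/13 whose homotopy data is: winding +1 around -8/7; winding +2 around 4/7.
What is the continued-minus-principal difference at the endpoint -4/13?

The rational part is single-valued and drops out of the difference; each branch term changes only by its own monodromy.
(-2/5)*sqrt(1 - χ/(-8/7)): winding +1 is odd, the square root flips sign, contributing -2*(-2/5)*sqrt(1 - (-4/13)/(-8/7)) = -2*(-2/5)*sqrt(19/26) = (2/65)*sqrt(494).
(19/9)*log(1 - χ/(4/7)): each positive loop around 4/7 adds 2*pi*i to the log, so winding +2 contributes (19/9)*(2)*2*pi*i = (76/9)*pi*i.
Summing the contributions at χ = -4/13 gives ((2/65)*sqrt(494)) + ((76/9)*pi)*i.

Continued minus principal equals ((2/65)*sqrt(494)) + ((76/9)*pi)*i.


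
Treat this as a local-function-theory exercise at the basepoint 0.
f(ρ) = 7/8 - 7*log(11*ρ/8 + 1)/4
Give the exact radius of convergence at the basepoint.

The radius of convergence is 8/11.

Branch term (-7/4)*log(1 - ρ/(-8/11)): its argument vanishes at ρ = -8/11, a logarithmic branch point, modulus 8/11.
The radius of convergence is the smallest modulus among the singular points: 8/11.


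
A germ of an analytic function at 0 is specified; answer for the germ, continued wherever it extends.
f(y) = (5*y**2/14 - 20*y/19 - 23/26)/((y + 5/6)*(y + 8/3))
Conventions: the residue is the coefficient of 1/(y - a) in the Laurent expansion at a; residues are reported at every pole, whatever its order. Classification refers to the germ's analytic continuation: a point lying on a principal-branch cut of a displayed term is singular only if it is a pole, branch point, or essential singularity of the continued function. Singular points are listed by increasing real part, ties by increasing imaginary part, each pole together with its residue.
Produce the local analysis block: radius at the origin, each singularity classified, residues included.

Denominator factor (y + 5/6): pole of order 1 at -5/6, modulus 5/6.
Denominator factor (y + 8/3): pole of order 1 at -8/3, modulus 8/3.
The radius of convergence is the smallest modulus among the singular points: 5/6.
At the order-1 pole -8/3 set g(y) = (y - (-8/3))*f(y) = (5*y**2/14 - 20*y/19 - 23/26)/(y + 5/6).
Simple pole: residue = g(a) at a = -8/3, which is -138869/57057.
At the order-1 pole -5/6 set g(y) = (y - (-5/6))*f(y) = (5*y**2/14 - 20*y/19 - 23/26)/(y + 8/3).
Simple pole: residue = g(a) at a = -5/6, which is 29951/228228.
List the singular points by increasing real part (a conjugate pair: the negative imaginary part first).

Radius of convergence at 0: 5/6.
At -8/3: a pole of order 1; residue -138869/57057.
At -5/6: a pole of order 1; residue 29951/228228.


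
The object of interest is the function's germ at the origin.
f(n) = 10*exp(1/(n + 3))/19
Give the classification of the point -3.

The exponent 1/(n - (-3)) has a pole at -3, so exp(1/(n - (-3))) takes every nonzero value near it: an essential singularity (not a pole of any order).

The point is an essential singularity.


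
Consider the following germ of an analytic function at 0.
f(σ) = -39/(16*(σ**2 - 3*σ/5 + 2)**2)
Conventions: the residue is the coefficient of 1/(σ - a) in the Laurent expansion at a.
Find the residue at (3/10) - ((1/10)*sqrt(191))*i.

The factor σ**2 - 3*σ/5 + 2 splits as (σ - a)(σ - a') with a = (3/10) - ((1/10)*sqrt(191))*i, a' = (3/10) + ((1/10)*sqrt(191))*i. At the order-2 pole a set g(σ) = (σ - a)^2*f(σ) = [-39/16] / (σ - a')^2.
Order-2 pole: residue = g'(a); g'((3/10) - ((1/10)*sqrt(191))*i) = -((4875/291848)*sqrt(191))*i, so the residue is -((4875/291848)*sqrt(191))*i.

The residue is -((4875/291848)*sqrt(191))*i.


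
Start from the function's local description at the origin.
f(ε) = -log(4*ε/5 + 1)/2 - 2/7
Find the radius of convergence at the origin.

The radius of convergence is 5/4.

Branch term (-1/2)*log(1 - ε/(-5/4)): its argument vanishes at ε = -5/4, a logarithmic branch point, modulus 5/4.
The radius of convergence is the smallest modulus among the singular points: 5/4.


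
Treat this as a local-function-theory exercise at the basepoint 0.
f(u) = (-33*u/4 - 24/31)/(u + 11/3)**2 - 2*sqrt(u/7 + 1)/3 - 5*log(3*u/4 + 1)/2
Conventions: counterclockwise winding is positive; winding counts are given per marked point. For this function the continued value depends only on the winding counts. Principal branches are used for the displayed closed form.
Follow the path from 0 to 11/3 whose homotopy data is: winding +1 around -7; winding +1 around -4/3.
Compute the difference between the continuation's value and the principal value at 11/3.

The rational part is single-valued and drops out of the difference; each branch term changes only by its own monodromy.
(-2/3)*sqrt(1 - u/(-7)): winding +1 is odd, the square root flips sign, contributing -2*(-2/3)*sqrt(1 - (11/3)/(-7)) = -2*(-2/3)*sqrt(32/21) = (16/63)*sqrt(42).
(-5/2)*log(1 - u/(-4/3)): each positive loop around -4/3 adds 2*pi*i to the log, so winding +1 contributes (-5/2)*(1)*2*pi*i = -(5)*pi*i.
Summing the contributions at u = 11/3 gives ((16/63)*sqrt(42)) - ((5)*pi)*i.

Continued minus principal equals ((16/63)*sqrt(42)) - ((5)*pi)*i.


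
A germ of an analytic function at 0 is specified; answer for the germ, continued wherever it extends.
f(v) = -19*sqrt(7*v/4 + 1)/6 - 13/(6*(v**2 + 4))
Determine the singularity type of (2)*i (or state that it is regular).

The point is a pole of order 1.

The denominator factor v**2 + 4 vanishes at (2)*i and appears to the power 1; the numerator there equals -13/6, nonzero, and no other factor vanishes.
The branch terms are analytic at this point.
Hence a pole whose order is the multiplicity, 1.


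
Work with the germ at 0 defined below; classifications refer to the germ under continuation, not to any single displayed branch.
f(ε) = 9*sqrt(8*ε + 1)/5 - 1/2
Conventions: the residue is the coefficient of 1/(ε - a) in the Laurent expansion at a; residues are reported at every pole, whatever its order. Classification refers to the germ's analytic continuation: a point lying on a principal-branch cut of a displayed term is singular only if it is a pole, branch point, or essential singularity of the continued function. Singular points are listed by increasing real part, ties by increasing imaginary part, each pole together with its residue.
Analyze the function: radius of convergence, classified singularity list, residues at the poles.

Branch term (9/5)*sqrt(1 - ε/(-1/8)): its argument vanishes at ε = -1/8, a square-root branch point, modulus 1/8.
The radius of convergence is the smallest modulus among the singular points: 1/8.

Radius of convergence at 0: 1/8.
At -1/8: an algebraic (square-root) branch point.


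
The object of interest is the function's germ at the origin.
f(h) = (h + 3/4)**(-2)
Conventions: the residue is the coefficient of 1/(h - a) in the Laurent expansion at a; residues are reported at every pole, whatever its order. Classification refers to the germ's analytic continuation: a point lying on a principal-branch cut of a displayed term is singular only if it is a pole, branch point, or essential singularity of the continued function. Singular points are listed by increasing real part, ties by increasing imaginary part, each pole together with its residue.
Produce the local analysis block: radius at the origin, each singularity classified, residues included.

Denominator factor (h + 3/4)^2: pole of order 2 at -3/4, modulus 3/4.
The radius of convergence is the smallest modulus among the singular points: 3/4.
At the order-2 pole -3/4 set g(h) = (h - (-3/4))^2*f(h) = 1.
Order-2 pole: residue = g'(a); g'(-3/4) = 0, so the residue is 0.

Radius of convergence at 0: 3/4.
At -3/4: a pole of order 2; residue 0.


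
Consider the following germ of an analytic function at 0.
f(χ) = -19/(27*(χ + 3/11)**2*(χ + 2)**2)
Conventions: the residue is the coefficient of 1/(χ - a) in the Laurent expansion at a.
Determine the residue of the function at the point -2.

The residue is -2662/9747.

At the order-2 pole -2 set g(χ) = (χ - (-2))^2*f(χ) = -19/(27*(χ + 3/11)**2).
Order-2 pole: residue = g'(a); g'(-2) = -2662/9747, so the residue is -2662/9747.


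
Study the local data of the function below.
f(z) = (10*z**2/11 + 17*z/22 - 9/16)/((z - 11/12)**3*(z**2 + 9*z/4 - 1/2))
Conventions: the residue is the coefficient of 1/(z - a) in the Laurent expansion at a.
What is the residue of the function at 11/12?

The residue is -23413914/56954887.

At the order-3 pole 11/12 set g(z) = (z - (11/12))^3*f(z) = (10*z**2/11 + 17*z/22 - 9/16)/(z**2 + 9*z/4 - 1/2).
Order-3 pole: residue = g''(a)/2; g''(11/12) = -46827828/56954887, so the residue is -23413914/56954887.


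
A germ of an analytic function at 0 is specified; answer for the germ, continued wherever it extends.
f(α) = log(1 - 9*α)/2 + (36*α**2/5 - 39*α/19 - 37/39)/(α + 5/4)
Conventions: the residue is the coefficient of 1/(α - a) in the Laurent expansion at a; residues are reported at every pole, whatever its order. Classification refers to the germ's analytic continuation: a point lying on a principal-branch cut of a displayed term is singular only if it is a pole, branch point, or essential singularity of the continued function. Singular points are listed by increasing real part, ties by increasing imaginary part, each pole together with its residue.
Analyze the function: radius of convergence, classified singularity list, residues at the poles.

Radius of convergence at 0: 1/9.
At -5/4: a pole of order 1; residue 19069/1482.
At 1/9: a logarithmic branch point.

Denominator factor (α + 5/4): pole of order 1 at -5/4, modulus 5/4.
Branch term (1/2)*log(1 - α/(1/9)): its argument vanishes at α = 1/9, a logarithmic branch point, modulus 1/9.
The radius of convergence is the smallest modulus among the singular points: 1/9.
The branch term is analytic at -5/4 and contributes nothing to the residue; only the rational part matters.
At the order-1 pole -5/4 set g(α) = (α - (-5/4))*(rational part) = 36*α**2/5 - 39*α/19 - 37/39.
Simple pole: residue = g(a) at a = -5/4, which is 19069/1482.
List the singular points by increasing real part (a conjugate pair: the negative imaginary part first).


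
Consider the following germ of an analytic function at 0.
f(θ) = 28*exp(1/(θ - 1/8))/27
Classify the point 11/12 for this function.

There is no denominator, hence no pole anywhere.
The essential point of exp(1/(θ - (1/8))) is 1/8, not 11/12.
So the germ continues analytically to 11/12.

The point is a regular point.


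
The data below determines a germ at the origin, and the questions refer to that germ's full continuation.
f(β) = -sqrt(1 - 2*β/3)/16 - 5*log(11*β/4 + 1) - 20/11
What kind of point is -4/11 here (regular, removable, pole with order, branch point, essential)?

The point is a logarithmic branch point.

The term (-5)*log(1 - β/(-4/11)) has argument 1 - -4/11/(-4/11) = 0 at -4/11: a logarithmic (infinitely-sheeted) branch point; the remaining terms are analytic or single-valued there.


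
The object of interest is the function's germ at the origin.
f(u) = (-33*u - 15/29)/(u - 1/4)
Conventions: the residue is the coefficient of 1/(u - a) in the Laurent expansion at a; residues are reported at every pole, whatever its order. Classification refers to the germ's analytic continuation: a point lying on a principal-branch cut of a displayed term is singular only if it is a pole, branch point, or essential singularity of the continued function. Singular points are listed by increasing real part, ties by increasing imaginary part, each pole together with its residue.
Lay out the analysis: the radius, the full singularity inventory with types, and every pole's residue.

Radius of convergence at 0: 1/4.
At 1/4: a pole of order 1; residue -1017/116.

Denominator factor (u - 1/4): pole of order 1 at 1/4, modulus 1/4.
The radius of convergence is the smallest modulus among the singular points: 1/4.
At the order-1 pole 1/4 set g(u) = (u - (1/4))*f(u) = -33*u - 15/29.
Simple pole: residue = g(a) at a = 1/4, which is -1017/116.


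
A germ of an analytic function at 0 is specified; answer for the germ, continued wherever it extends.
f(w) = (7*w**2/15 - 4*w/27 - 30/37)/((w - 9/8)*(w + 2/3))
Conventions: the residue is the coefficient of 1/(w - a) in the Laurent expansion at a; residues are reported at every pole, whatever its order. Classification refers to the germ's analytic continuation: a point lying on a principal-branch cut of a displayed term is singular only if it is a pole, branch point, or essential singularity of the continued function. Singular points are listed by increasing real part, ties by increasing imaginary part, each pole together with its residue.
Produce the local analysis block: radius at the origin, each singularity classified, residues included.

Denominator factor (w + 2/3): pole of order 1 at -2/3, modulus 2/3.
Denominator factor (w - 9/8): pole of order 1 at 9/8, modulus 9/8.
The radius of convergence is the smallest modulus among the singular points: 2/3.
At the order-1 pole -2/3 set g(w) = (w - (-2/3))*f(w) = (7*w**2/15 - 4*w/27 - 30/37)/(w - 9/8).
Simple pole: residue = g(a) at a = -2/3, which is 60496/214785.
At the order-1 pole 9/8 set g(w) = (w - (9/8))*f(w) = (7*w**2/15 - 4*w/27 - 30/37)/(w + 2/3).
Simple pole: residue = g(a) at a = 9/8, which is -13741/63640.
List the singular points by increasing real part (a conjugate pair: the negative imaginary part first).

Radius of convergence at 0: 2/3.
At -2/3: a pole of order 1; residue 60496/214785.
At 9/8: a pole of order 1; residue -13741/63640.


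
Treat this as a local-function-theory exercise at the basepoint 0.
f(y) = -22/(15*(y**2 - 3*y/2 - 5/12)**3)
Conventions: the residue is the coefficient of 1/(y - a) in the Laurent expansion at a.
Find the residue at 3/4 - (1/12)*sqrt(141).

The residue is (12672/519115)*sqrt(141).

The factor y**2 - 3*y/2 - 5/12 splits as (y - a)(y - a') with a = 3/4 - (1/12)*sqrt(141), a' = 3/4 + (1/12)*sqrt(141). At the order-3 pole a set g(y) = (y - a)^3*f(y) = [-22/15] / (y - a')^3.
Order-3 pole: residue = g''(a)/2; g''(3/4 - (1/12)*sqrt(141)) = (25344/519115)*sqrt(141), so the residue is (12672/519115)*sqrt(141).


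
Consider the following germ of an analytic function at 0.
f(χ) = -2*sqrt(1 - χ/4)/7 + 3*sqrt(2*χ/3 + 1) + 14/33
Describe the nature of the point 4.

The point is an algebraic (square-root) branch point.

The term (-2/7)*sqrt(1 - χ/(4)) has argument 1 - 4/(4) = 0 at 4: a square-root (algebraic, two-sheeted) branch point; the remaining terms are analytic or single-valued there.


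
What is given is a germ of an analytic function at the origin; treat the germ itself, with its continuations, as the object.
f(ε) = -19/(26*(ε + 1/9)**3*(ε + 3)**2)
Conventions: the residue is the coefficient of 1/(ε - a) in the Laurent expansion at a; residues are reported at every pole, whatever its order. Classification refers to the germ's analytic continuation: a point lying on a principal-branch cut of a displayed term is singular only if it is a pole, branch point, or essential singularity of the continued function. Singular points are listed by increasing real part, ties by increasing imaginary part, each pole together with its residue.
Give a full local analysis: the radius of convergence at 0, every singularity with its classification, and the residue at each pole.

Denominator factor (ε + 1/9)^3: pole of order 3 at -1/9, modulus 1/9.
Denominator factor (ε + 3)^2: pole of order 2 at -3, modulus 3.
The radius of convergence is the smallest modulus among the singular points: 1/9.
At the order-2 pole -3 set g(ε) = (ε - (-3))^2*f(ε) = -19/(26*(ε + 1/9)**3).
Order-2 pole: residue = g'(a); g'(-3) = 373977/11881376, so the residue is 373977/11881376.
At the order-3 pole -1/9 set g(ε) = (ε - (-1/9))^3*f(ε) = -19/(26*(ε + 3)**2).
Order-3 pole: residue = g''(a)/2; g''(-1/9) = -373977/5940688, so the residue is -373977/11881376.
List the singular points by increasing real part (a conjugate pair: the negative imaginary part first).

Radius of convergence at 0: 1/9.
At -3: a pole of order 2; residue 373977/11881376.
At -1/9: a pole of order 3; residue -373977/11881376.


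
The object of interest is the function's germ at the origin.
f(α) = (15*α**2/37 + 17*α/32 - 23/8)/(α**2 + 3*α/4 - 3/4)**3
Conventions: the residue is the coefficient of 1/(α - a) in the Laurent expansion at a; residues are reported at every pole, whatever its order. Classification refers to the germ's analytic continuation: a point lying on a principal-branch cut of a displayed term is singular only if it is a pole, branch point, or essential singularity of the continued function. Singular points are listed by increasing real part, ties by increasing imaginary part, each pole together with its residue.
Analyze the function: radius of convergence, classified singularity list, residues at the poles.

Radius of convergence at 0: -3/8 + (1/8)*sqrt(57).
At -3/8 - (1/8)*sqrt(57): a pole of order 3; residue (237752/2284047)*sqrt(57).
At -3/8 + (1/8)*sqrt(57): a pole of order 3; residue -(237752/2284047)*sqrt(57).


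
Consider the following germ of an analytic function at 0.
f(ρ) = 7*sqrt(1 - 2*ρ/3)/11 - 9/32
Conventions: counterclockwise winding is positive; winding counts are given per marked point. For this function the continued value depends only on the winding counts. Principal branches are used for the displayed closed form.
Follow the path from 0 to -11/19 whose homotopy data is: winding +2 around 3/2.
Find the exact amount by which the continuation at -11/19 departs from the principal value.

Continued minus principal equals 0.

The rational part is single-valued and drops out of the difference; each branch term changes only by its own monodromy.
(7/11)*sqrt(1 - ρ/(3/2)): winding +2 is even, the square root returns to the same sheet, contribution 0.
Summing the contributions at ρ = -11/19 gives 0.


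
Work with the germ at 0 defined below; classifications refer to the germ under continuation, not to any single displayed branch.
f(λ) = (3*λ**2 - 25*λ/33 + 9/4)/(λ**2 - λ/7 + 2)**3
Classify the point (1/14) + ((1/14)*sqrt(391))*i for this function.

The denominator factor λ**2 - λ/7 + 2 vanishes at (1/14) + ((1/14)*sqrt(391))*i and appears to the power 3; the numerator there equals (-24407/6468) - ((38/1617)*sqrt(391))*i, nonzero, and no other factor vanishes.
Hence a pole whose order is the multiplicity, 3.

The point is a pole of order 3.


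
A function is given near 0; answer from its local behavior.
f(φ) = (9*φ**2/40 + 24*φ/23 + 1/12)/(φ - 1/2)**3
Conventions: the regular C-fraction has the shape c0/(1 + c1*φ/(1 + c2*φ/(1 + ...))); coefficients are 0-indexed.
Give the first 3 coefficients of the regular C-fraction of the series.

The regular C-fraction coefficients are [-2/3, -426/23, 425359/32660].

Taylor coefficients (expand at 0): a_0 = -2/3, a_1 = -284/23, a_2 = -7807/115.
c0 = a_0 = -2/3. Peel one level at a time: if S = 1 + c*φ/S' with S'(0) = 1, then c is the φ-coefficient of S and S' = c*φ/(S - 1).
S_1 = c0/f = 1 + (-426/23)*φ + (1276077/5290)*φ^2 + ...; c1 = -426/23.
S_2 = c1*φ/(S_1 - 1) = 1 + (425359/32660)*φ + ...; c2 = 425359/32660.


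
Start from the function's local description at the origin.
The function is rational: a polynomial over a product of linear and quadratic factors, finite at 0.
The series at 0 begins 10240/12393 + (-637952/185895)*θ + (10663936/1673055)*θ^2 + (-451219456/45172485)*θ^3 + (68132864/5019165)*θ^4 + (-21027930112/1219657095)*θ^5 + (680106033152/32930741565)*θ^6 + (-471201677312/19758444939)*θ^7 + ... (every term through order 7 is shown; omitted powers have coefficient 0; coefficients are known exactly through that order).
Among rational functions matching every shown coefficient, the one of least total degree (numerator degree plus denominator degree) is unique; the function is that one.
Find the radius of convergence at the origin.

No rational of total degree below 5 reproduces all 8 coefficients; solving the [1/4] Pade equations on them gives f(θ) = (19*θ/5 - 30/17)/((θ - 3/2)*(θ + 9/8)**3), whose expansion matches every shown term.
Denominator factor (θ - 3/2): pole of order 1 at 3/2, modulus 3/2.
Denominator factor (θ + 9/8)^3: pole of order 3 at -9/8, modulus 9/8.
The radius of convergence is the smallest modulus among the singular points: 9/8.

The radius of convergence is 9/8.


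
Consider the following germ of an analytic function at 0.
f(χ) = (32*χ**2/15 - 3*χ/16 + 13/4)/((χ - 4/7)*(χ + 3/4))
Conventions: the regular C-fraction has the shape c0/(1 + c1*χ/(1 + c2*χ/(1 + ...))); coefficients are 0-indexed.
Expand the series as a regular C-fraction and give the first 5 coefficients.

The regular C-fraction coefficients are [-91/12, -14/39, -15263/1820, 26945867/3205230, -3584/45789].

Taylor coefficients (expand at 0): a_0 = -91/12, a_1 = -49/18, a_2 = -25711/1080, a_3 = -42175/2592, a_4 = -9693271/155520.
c0 = a_0 = -91/12. Peel one level at a time: if S = 1 + c*χ/S' with S'(0) = 1, then c is the χ-coefficient of S and S' = c*χ/(S - 1).
S_1 = c0/f = 1 + (-14/39)*χ + (-15263/5070)*χ^2 + ...; c1 = -14/39.
S_2 = c1*χ/(S_1 - 1) = 1 + (-15263/1820)*χ + (2072759/29400)*χ^2 + ...; c2 = -15263/1820.
S_3 = c2*χ/(S_2 - 1) = 1 + (26945867/3205230)*χ + (6898141952/10483162605)*χ^2 + ...; c3 = 26945867/3205230.
S_4 = c3*χ/(S_3 - 1) = 1 + (-3584/45789)*χ + ...; c4 = -3584/45789.


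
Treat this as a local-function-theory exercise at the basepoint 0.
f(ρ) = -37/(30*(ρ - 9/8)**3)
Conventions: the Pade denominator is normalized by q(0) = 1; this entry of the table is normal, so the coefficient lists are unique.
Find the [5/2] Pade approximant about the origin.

The Pade approximant has numerator coefficients [9472/10935, 75776/137781, 1212416/3720087, 9699328/55801305, 38797312/502211745, 310378496/13559717115]; denominator coefficients [1, -128/63, 256/243].

Taylor coefficients needed (expand at 0): a_0 = 9472/10935, a_1 = 75776/32805, a_2 = 1212416/295245, a_3 = 9699328/1594323, a_4 = 38797312/4782969, a_5 = 2172649472/215233605, a_6 = 69524783104/5811307335, a_7 = 79456894976/5811307335.
Write the denominator as Q(ρ) = 1 + q1*ρ + q2*ρ^2. Requiring Q*f - P = O(ρ^8) with deg P <= 5 kills the coefficients of ρ^6..ρ^7 in Q*f:
  ρ^6: a_6 + q1*a_5 + q2*a_4 = 0, i.e. 69524783104/5811307335 + (2172649472/215233605)*q1 + (38797312/4782969)*q2 = 0.
  ρ^7: a_7 + q1*a_6 + q2*a_5 = 0, i.e. 79456894976/5811307335 + (69524783104/5811307335)*q1 + (2172649472/215233605)*q2 = 0.
Solving this linear system: q1 = -128/63, q2 = 256/243.
The numerator is Q*f truncated at degree 5: P0 = a_0 = 9472/10935; P1 = a_1 + q1*a_0 = 75776/137781; P2 = a_2 + q1*a_1 + q2*a_0 = 1212416/3720087; P3 = a_3 + q1*a_2 + q2*a_1 = 9699328/55801305; P4 = a_4 + q1*a_3 + q2*a_2 = 38797312/502211745; P5 = a_5 + q1*a_4 + q2*a_3 = 310378496/13559717115.


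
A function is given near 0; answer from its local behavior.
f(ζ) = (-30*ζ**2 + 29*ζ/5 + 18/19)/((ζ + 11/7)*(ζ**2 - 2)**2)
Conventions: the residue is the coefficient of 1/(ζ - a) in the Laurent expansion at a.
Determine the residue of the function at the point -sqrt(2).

The residue is 18760483/100510 + (26686443/201020)*sqrt(2).

The factor ζ**2 - 2 splits as (ζ - a)(ζ - a') with a = -sqrt(2), a' = sqrt(2). At the order-2 pole a set g(ζ) = (ζ - a)^2*f(ζ) = [(-30*ζ**2 + 29*ζ/5 + 18/19)/(ζ + 11/7)] / (ζ - a')^2.
Order-2 pole: residue = g'(a); g'(-sqrt(2)) = 18760483/100510 + (26686443/201020)*sqrt(2), so the residue is 18760483/100510 + (26686443/201020)*sqrt(2).


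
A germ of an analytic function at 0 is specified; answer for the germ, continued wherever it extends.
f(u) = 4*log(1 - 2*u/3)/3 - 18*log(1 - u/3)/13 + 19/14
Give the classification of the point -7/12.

There is no denominator, hence no pole anywhere.
Branch term log(1 - u/(3/2)): argument at -7/12 is 25/18, nonzero, so -7/12 is not its branch point (a point on a principal cut is still regular for the continued germ).
Branch term log(1 - u/(3)): argument at -7/12 is 43/36, nonzero, so -7/12 is not its branch point (a point on a principal cut is still regular for the continued germ).
So the germ continues analytically to -7/12.

The point is a regular point.


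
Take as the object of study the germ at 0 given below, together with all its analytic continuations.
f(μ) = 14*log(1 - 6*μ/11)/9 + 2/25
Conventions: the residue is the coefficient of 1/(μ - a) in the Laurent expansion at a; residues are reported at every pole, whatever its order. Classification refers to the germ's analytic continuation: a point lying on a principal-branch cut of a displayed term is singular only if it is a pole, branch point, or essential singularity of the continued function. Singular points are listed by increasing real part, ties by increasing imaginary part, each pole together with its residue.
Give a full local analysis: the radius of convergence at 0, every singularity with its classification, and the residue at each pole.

Branch term (14/9)*log(1 - μ/(11/6)): its argument vanishes at μ = 11/6, a logarithmic branch point, modulus 11/6.
The radius of convergence is the smallest modulus among the singular points: 11/6.

Radius of convergence at 0: 11/6.
At 11/6: a logarithmic branch point.


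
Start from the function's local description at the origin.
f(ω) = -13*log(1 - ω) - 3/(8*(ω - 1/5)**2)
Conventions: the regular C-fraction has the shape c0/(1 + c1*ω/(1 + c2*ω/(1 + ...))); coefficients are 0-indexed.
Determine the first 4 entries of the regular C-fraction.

The regular C-fraction coefficients are [-75/8, -646/75, -659/48450, 514179275/425714].

Taylor coefficients (expand at 0): a_0 = -75/8, a_1 = -323/4, a_2 = -5573/8, a_3 = -28099/6.
c0 = a_0 = -75/8. Peel one level at a time: if S = 1 + c*ω/S' with S'(0) = 1, then c is the ω-coefficient of S and S' = c*ω/(S - 1).
S_1 = c0/f = 1 + (-646/75)*ω + (-659/5625)*ω^2 + ...; c1 = -646/75.
S_2 = c1*ω/(S_1 - 1) = 1 + (-659/48450)*ω + (20567171/1251948)*ω^2 + ...; c2 = -659/48450.
S_3 = c2*ω/(S_2 - 1) = 1 + (514179275/425714)*ω + ...; c3 = 514179275/425714.


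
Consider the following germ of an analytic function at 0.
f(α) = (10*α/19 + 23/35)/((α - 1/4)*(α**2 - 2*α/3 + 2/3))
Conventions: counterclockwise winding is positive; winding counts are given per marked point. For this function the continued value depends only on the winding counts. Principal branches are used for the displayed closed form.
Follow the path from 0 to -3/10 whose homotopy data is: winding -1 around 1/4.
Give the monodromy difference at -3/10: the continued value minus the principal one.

The function is rational, hence single-valued: continuing it around any pole returns the same value, so the difference is 0.

Continued minus principal equals 0.


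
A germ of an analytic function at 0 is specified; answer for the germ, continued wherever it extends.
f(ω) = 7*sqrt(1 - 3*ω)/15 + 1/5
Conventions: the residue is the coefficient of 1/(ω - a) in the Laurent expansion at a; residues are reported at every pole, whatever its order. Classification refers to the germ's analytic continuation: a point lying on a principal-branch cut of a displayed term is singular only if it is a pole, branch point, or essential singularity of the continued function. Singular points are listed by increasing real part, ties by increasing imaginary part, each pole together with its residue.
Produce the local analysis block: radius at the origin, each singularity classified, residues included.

Branch term (7/15)*sqrt(1 - ω/(1/3)): its argument vanishes at ω = 1/3, a square-root branch point, modulus 1/3.
The radius of convergence is the smallest modulus among the singular points: 1/3.

Radius of convergence at 0: 1/3.
At 1/3: an algebraic (square-root) branch point.


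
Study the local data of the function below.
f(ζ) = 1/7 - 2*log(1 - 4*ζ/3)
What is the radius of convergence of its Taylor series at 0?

The radius of convergence is 3/4.

Branch term (-2)*log(1 - ζ/(3/4)): its argument vanishes at ζ = 3/4, a logarithmic branch point, modulus 3/4.
The radius of convergence is the smallest modulus among the singular points: 3/4.


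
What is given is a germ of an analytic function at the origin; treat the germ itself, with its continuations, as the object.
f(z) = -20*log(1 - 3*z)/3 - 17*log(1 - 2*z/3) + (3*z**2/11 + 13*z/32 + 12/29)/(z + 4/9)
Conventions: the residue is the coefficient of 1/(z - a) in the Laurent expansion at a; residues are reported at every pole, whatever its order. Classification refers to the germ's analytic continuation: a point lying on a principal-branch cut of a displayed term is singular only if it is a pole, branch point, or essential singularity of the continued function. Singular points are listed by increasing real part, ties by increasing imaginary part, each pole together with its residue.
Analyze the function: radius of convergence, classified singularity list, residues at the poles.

Denominator factor (z + 4/9): pole of order 1 at -4/9, modulus 4/9.
Branch term (-20/3)*log(1 - z/(1/3)): its argument vanishes at z = 1/3, a logarithmic branch point, modulus 1/3.
Branch term (-17)*log(1 - z/(3/2)): its argument vanishes at z = 3/2, a logarithmic branch point, modulus 3/2.
The radius of convergence is the smallest modulus among the singular points: 1/3.
The branch terms are analytic at -4/9 and contribute nothing to the residue; only the rational part matters.
At the order-1 pole -4/9 set g(z) = (z - (-4/9))*(rational part) = 3*z**2/11 + 13*z/32 + 12/29.
Simple pole: residue = g(a) at a = -4/9, which is 19783/68904.
List the singular points by increasing real part (a conjugate pair: the negative imaginary part first).

Radius of convergence at 0: 1/3.
At -4/9: a pole of order 1; residue 19783/68904.
At 1/3: a logarithmic branch point.
At 3/2: a logarithmic branch point.


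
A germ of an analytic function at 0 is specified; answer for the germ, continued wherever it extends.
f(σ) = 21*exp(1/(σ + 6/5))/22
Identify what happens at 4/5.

There is no denominator, hence no pole anywhere.
The essential point of exp(1/(σ - (-6/5))) is -6/5, not 4/5.
So the germ continues analytically to 4/5.

The point is a regular point.


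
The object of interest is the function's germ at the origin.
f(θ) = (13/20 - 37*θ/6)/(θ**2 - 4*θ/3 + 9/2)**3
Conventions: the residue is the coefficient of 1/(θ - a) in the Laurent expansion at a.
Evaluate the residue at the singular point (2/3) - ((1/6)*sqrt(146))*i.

The residue is -((50463/31121360)*sqrt(146))*i.

The factor θ**2 - 4*θ/3 + 9/2 splits as (θ - a)(θ - a') with a = (2/3) - ((1/6)*sqrt(146))*i, a' = (2/3) + ((1/6)*sqrt(146))*i. At the order-3 pole a set g(θ) = (θ - a)^3*f(θ) = [13/20 - 37*θ/6] / (θ - a')^3.
Order-3 pole: residue = g''(a)/2; g''((2/3) - ((1/6)*sqrt(146))*i) = -((50463/15560680)*sqrt(146))*i, so the residue is -((50463/31121360)*sqrt(146))*i.


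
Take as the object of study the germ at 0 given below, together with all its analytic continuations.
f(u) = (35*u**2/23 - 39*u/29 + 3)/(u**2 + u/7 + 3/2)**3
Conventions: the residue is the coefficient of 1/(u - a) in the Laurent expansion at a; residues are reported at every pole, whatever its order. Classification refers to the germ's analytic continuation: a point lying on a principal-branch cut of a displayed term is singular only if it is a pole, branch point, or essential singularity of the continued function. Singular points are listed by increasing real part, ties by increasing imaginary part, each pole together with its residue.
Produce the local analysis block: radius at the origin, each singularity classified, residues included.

Radius of convergence at 0: (1/2)*sqrt(6).
At (-1/14) - ((1/14)*sqrt(293))*i: a pole of order 3; residue ((259771393/16777555919)*sqrt(293))*i.
At (-1/14) + ((1/14)*sqrt(293))*i: a pole of order 3; residue -((259771393/16777555919)*sqrt(293))*i.


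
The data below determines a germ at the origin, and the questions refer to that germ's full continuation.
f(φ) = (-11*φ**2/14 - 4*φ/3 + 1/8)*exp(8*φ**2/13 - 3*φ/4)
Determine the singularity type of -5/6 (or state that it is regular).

The point is a regular point.

There is no denominator, hence no pole anywhere.
The factor exp(8*φ**2/13 - 3*φ/4) is entire.
So the germ continues analytically to -5/6.


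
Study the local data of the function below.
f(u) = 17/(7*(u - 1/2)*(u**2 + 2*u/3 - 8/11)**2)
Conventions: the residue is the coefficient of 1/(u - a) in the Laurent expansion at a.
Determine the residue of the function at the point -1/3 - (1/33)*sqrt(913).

The residue is -148104/2527 + (9534195/4973858)*sqrt(913).

The factor u**2 + 2*u/3 - 8/11 splits as (u - a)(u - a') with a = -1/3 - (1/33)*sqrt(913), a' = -1/3 + (1/33)*sqrt(913). At the order-2 pole a set g(u) = (u - a)^2*f(u) = [17/(7*(u - 1/2))] / (u - a')^2.
Order-2 pole: residue = g'(a); g'(-1/3 - (1/33)*sqrt(913)) = -148104/2527 + (9534195/4973858)*sqrt(913), so the residue is -148104/2527 + (9534195/4973858)*sqrt(913).


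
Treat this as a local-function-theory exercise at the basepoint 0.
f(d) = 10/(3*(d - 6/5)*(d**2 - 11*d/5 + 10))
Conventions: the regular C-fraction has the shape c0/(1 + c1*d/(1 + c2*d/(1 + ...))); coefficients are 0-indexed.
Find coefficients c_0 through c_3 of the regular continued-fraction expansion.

Taylor coefficients (expand at 0): a_0 = -5/18, a_1 = -79/270, a_2 = -18589/81000, a_3 = -1105531/6075000.
c0 = a_0 = -5/18. Peel one level at a time: if S = 1 + c*d/S' with S'(0) = 1, then c is the d-coefficient of S and S' = c*d/(S - 1).
S_1 = c0/f = 1 + (-79/75)*d + (17/60)*d^2 + ...; c1 = -79/75.
S_2 = c1*d/(S_1 - 1) = 1 + (85/316)*d + (-675/99856)*d^2 + ...; c2 = 85/316.
S_3 = c2*d/(S_2 - 1) = 1 + (135/5372)*d + ...; c3 = 135/5372.

The regular C-fraction coefficients are [-5/18, -79/75, 85/316, 135/5372].


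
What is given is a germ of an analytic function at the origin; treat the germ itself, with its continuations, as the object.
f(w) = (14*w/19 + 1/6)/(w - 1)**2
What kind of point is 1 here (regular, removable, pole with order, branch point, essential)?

The denominator factor w - 1 vanishes at 1 and appears to the power 2; the numerator there equals 103/114, nonzero, and no other factor vanishes.
Hence a pole whose order is the multiplicity, 2.

The point is a pole of order 2.


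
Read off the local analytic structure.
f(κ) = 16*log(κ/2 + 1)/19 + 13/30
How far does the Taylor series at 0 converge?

Branch term (16/19)*log(1 - κ/(-2)): its argument vanishes at κ = -2, a logarithmic branch point, modulus 2.
The radius of convergence is the smallest modulus among the singular points: 2.

The radius of convergence is 2.


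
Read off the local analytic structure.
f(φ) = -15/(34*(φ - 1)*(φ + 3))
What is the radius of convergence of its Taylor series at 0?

Denominator factor (φ - 1): pole of order 1 at 1, modulus 1.
Denominator factor (φ + 3): pole of order 1 at -3, modulus 3.
The radius of convergence is the smallest modulus among the singular points: 1.

The radius of convergence is 1.


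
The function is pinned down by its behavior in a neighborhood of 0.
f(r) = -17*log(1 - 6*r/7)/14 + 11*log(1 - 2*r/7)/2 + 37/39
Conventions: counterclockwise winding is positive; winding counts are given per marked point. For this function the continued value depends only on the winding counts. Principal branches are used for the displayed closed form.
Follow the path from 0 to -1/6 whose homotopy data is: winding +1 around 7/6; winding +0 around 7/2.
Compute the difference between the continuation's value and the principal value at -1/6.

The rational part is single-valued and drops out of the difference; each branch term changes only by its own monodromy.
(11/2)*log(1 - r/(7/2)): winding 0 around 7/2, so this term returns to its principal value, contribution 0.
(-17/14)*log(1 - r/(7/6)): each positive loop around 7/6 adds 2*pi*i to the log, so winding +1 contributes (-17/14)*(1)*2*pi*i = -(17/7)*pi*i.
Summing the contributions at r = -1/6 gives -(17/7)*pi*i.

Continued minus principal equals -(17/7)*pi*i.


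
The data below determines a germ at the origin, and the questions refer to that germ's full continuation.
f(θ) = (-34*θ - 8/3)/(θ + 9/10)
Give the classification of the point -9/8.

Denominator factors: θ + 9/10 = -9/40 at θ = -9/8 — none vanishes.
So the germ continues analytically to -9/8.

The point is a regular point.


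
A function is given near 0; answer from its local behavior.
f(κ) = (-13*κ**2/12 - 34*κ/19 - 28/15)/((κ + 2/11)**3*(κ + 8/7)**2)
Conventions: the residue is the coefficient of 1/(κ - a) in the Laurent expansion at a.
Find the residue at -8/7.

At the order-2 pole -8/7 set g(κ) = (κ - (-8/7))^2*f(κ) = (-13*κ**2/12 - 34*κ/19 - 28/15)/(κ + 2/11)**3.
Order-2 pole: residue = g'(a); g'(-8/7) = 100502479/28112415, so the residue is 100502479/28112415.

The residue is 100502479/28112415.


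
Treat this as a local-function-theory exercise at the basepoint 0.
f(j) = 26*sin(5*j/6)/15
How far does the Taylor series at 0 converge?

The radius of convergence is infinite.

The factor -sin(5*j/6) is entire and contributes no finite singular point.
The polynomial part has no poles.
No finite singular points: the Taylor series at 0 converges everywhere.


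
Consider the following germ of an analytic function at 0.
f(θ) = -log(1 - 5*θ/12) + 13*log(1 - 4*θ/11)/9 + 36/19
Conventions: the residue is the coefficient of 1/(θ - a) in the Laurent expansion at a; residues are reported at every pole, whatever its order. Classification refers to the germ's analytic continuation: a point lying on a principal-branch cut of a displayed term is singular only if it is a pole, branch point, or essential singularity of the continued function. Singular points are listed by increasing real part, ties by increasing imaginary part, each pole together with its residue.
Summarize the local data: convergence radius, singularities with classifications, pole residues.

Radius of convergence at 0: 12/5.
At 12/5: a logarithmic branch point.
At 11/4: a logarithmic branch point.

Branch term (-1)*log(1 - θ/(12/5)): its argument vanishes at θ = 12/5, a logarithmic branch point, modulus 12/5.
Branch term (13/9)*log(1 - θ/(11/4)): its argument vanishes at θ = 11/4, a logarithmic branch point, modulus 11/4.
The radius of convergence is the smallest modulus among the singular points: 12/5.
List the singular points by increasing real part (a conjugate pair: the negative imaginary part first).
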